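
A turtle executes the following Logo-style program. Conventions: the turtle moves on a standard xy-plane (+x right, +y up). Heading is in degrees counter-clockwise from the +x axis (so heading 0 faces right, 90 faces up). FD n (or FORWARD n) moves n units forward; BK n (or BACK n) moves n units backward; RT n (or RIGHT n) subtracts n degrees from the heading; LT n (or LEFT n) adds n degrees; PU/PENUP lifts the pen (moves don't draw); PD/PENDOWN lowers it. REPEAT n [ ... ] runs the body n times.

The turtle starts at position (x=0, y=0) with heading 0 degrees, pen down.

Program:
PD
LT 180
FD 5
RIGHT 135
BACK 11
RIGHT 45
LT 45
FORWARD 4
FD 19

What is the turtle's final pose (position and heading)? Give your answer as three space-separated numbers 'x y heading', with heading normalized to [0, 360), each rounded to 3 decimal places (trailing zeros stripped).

Answer: 3.485 8.485 45

Derivation:
Executing turtle program step by step:
Start: pos=(0,0), heading=0, pen down
PD: pen down
LT 180: heading 0 -> 180
FD 5: (0,0) -> (-5,0) [heading=180, draw]
RT 135: heading 180 -> 45
BK 11: (-5,0) -> (-12.778,-7.778) [heading=45, draw]
RT 45: heading 45 -> 0
LT 45: heading 0 -> 45
FD 4: (-12.778,-7.778) -> (-9.95,-4.95) [heading=45, draw]
FD 19: (-9.95,-4.95) -> (3.485,8.485) [heading=45, draw]
Final: pos=(3.485,8.485), heading=45, 4 segment(s) drawn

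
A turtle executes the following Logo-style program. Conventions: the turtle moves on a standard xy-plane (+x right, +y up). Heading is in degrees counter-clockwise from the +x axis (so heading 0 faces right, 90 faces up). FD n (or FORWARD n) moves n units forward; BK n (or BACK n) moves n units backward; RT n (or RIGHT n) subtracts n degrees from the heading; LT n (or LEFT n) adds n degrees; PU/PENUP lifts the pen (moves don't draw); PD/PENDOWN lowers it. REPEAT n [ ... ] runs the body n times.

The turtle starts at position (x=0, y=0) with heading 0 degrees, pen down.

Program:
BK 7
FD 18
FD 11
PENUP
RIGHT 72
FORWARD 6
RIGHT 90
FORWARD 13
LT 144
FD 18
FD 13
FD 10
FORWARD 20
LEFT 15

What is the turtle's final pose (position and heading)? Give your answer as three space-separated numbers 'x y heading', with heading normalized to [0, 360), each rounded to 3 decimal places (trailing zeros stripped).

Executing turtle program step by step:
Start: pos=(0,0), heading=0, pen down
BK 7: (0,0) -> (-7,0) [heading=0, draw]
FD 18: (-7,0) -> (11,0) [heading=0, draw]
FD 11: (11,0) -> (22,0) [heading=0, draw]
PU: pen up
RT 72: heading 0 -> 288
FD 6: (22,0) -> (23.854,-5.706) [heading=288, move]
RT 90: heading 288 -> 198
FD 13: (23.854,-5.706) -> (11.49,-9.724) [heading=198, move]
LT 144: heading 198 -> 342
FD 18: (11.49,-9.724) -> (28.609,-15.286) [heading=342, move]
FD 13: (28.609,-15.286) -> (40.973,-19.303) [heading=342, move]
FD 10: (40.973,-19.303) -> (50.484,-22.393) [heading=342, move]
FD 20: (50.484,-22.393) -> (69.505,-28.574) [heading=342, move]
LT 15: heading 342 -> 357
Final: pos=(69.505,-28.574), heading=357, 3 segment(s) drawn

Answer: 69.505 -28.574 357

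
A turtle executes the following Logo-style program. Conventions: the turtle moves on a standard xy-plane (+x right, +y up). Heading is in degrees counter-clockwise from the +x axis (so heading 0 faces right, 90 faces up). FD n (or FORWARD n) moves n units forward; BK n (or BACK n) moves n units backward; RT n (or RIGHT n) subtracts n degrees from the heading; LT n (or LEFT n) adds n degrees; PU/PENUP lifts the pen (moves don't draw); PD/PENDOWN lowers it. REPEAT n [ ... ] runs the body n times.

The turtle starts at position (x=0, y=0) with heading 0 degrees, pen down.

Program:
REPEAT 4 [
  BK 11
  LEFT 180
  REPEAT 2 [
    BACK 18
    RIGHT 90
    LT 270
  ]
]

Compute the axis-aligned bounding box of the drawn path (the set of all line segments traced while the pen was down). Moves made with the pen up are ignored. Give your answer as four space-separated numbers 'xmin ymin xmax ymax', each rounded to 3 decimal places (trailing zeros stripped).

Executing turtle program step by step:
Start: pos=(0,0), heading=0, pen down
REPEAT 4 [
  -- iteration 1/4 --
  BK 11: (0,0) -> (-11,0) [heading=0, draw]
  LT 180: heading 0 -> 180
  REPEAT 2 [
    -- iteration 1/2 --
    BK 18: (-11,0) -> (7,0) [heading=180, draw]
    RT 90: heading 180 -> 90
    LT 270: heading 90 -> 0
    -- iteration 2/2 --
    BK 18: (7,0) -> (-11,0) [heading=0, draw]
    RT 90: heading 0 -> 270
    LT 270: heading 270 -> 180
  ]
  -- iteration 2/4 --
  BK 11: (-11,0) -> (0,0) [heading=180, draw]
  LT 180: heading 180 -> 0
  REPEAT 2 [
    -- iteration 1/2 --
    BK 18: (0,0) -> (-18,0) [heading=0, draw]
    RT 90: heading 0 -> 270
    LT 270: heading 270 -> 180
    -- iteration 2/2 --
    BK 18: (-18,0) -> (0,0) [heading=180, draw]
    RT 90: heading 180 -> 90
    LT 270: heading 90 -> 0
  ]
  -- iteration 3/4 --
  BK 11: (0,0) -> (-11,0) [heading=0, draw]
  LT 180: heading 0 -> 180
  REPEAT 2 [
    -- iteration 1/2 --
    BK 18: (-11,0) -> (7,0) [heading=180, draw]
    RT 90: heading 180 -> 90
    LT 270: heading 90 -> 0
    -- iteration 2/2 --
    BK 18: (7,0) -> (-11,0) [heading=0, draw]
    RT 90: heading 0 -> 270
    LT 270: heading 270 -> 180
  ]
  -- iteration 4/4 --
  BK 11: (-11,0) -> (0,0) [heading=180, draw]
  LT 180: heading 180 -> 0
  REPEAT 2 [
    -- iteration 1/2 --
    BK 18: (0,0) -> (-18,0) [heading=0, draw]
    RT 90: heading 0 -> 270
    LT 270: heading 270 -> 180
    -- iteration 2/2 --
    BK 18: (-18,0) -> (0,0) [heading=180, draw]
    RT 90: heading 180 -> 90
    LT 270: heading 90 -> 0
  ]
]
Final: pos=(0,0), heading=0, 12 segment(s) drawn

Segment endpoints: x in {-18, -11, 0, 7}, y in {0, 0, 0, 0, 0, 0, 0, 0, 0, 0, 0, 0}
xmin=-18, ymin=0, xmax=7, ymax=0

Answer: -18 0 7 0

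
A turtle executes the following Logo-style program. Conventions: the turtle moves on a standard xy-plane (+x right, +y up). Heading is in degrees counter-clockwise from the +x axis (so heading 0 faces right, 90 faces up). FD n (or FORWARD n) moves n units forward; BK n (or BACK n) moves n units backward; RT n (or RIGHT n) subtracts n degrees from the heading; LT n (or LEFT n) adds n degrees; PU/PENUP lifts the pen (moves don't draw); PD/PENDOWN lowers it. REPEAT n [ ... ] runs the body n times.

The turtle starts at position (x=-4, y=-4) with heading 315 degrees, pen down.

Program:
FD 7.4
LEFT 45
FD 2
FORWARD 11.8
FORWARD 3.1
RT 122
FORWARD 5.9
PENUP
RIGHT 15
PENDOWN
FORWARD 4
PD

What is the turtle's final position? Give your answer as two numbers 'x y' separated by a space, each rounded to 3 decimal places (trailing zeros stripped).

Executing turtle program step by step:
Start: pos=(-4,-4), heading=315, pen down
FD 7.4: (-4,-4) -> (1.233,-9.233) [heading=315, draw]
LT 45: heading 315 -> 0
FD 2: (1.233,-9.233) -> (3.233,-9.233) [heading=0, draw]
FD 11.8: (3.233,-9.233) -> (15.033,-9.233) [heading=0, draw]
FD 3.1: (15.033,-9.233) -> (18.133,-9.233) [heading=0, draw]
RT 122: heading 0 -> 238
FD 5.9: (18.133,-9.233) -> (15.006,-14.236) [heading=238, draw]
PU: pen up
RT 15: heading 238 -> 223
PD: pen down
FD 4: (15.006,-14.236) -> (12.081,-16.964) [heading=223, draw]
PD: pen down
Final: pos=(12.081,-16.964), heading=223, 6 segment(s) drawn

Answer: 12.081 -16.964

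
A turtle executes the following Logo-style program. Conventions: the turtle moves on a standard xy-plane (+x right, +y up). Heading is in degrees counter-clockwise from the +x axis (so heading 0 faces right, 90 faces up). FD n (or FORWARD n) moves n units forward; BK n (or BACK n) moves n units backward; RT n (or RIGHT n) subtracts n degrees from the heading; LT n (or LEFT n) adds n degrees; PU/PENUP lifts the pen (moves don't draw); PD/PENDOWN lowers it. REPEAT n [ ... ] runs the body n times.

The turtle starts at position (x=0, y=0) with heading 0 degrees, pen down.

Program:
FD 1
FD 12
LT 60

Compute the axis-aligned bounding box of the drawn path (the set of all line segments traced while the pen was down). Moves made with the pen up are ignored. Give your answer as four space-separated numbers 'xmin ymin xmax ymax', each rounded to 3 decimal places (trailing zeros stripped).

Executing turtle program step by step:
Start: pos=(0,0), heading=0, pen down
FD 1: (0,0) -> (1,0) [heading=0, draw]
FD 12: (1,0) -> (13,0) [heading=0, draw]
LT 60: heading 0 -> 60
Final: pos=(13,0), heading=60, 2 segment(s) drawn

Segment endpoints: x in {0, 1, 13}, y in {0}
xmin=0, ymin=0, xmax=13, ymax=0

Answer: 0 0 13 0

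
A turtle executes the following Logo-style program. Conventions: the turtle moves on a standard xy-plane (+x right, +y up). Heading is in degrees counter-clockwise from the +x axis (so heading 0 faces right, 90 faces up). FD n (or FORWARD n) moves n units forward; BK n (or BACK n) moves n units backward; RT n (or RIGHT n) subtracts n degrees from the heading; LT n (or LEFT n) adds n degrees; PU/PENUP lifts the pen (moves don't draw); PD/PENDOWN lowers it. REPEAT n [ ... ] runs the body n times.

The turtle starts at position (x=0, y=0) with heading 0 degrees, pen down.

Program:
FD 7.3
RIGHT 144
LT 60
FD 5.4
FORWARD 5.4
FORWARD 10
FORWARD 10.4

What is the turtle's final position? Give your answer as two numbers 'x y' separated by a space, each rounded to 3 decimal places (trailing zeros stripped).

Executing turtle program step by step:
Start: pos=(0,0), heading=0, pen down
FD 7.3: (0,0) -> (7.3,0) [heading=0, draw]
RT 144: heading 0 -> 216
LT 60: heading 216 -> 276
FD 5.4: (7.3,0) -> (7.864,-5.37) [heading=276, draw]
FD 5.4: (7.864,-5.37) -> (8.429,-10.741) [heading=276, draw]
FD 10: (8.429,-10.741) -> (9.474,-20.686) [heading=276, draw]
FD 10.4: (9.474,-20.686) -> (10.561,-31.029) [heading=276, draw]
Final: pos=(10.561,-31.029), heading=276, 5 segment(s) drawn

Answer: 10.561 -31.029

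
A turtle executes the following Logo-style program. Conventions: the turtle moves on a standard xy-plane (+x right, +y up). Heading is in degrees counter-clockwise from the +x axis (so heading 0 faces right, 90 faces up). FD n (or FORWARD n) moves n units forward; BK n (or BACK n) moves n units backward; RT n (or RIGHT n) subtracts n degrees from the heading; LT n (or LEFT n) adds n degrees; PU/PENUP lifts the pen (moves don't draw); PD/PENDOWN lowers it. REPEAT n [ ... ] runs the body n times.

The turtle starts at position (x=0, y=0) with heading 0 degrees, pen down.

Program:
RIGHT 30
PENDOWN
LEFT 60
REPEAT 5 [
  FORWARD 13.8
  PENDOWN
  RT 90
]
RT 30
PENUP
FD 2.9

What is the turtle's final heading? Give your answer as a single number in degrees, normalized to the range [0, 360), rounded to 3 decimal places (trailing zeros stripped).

Executing turtle program step by step:
Start: pos=(0,0), heading=0, pen down
RT 30: heading 0 -> 330
PD: pen down
LT 60: heading 330 -> 30
REPEAT 5 [
  -- iteration 1/5 --
  FD 13.8: (0,0) -> (11.951,6.9) [heading=30, draw]
  PD: pen down
  RT 90: heading 30 -> 300
  -- iteration 2/5 --
  FD 13.8: (11.951,6.9) -> (18.851,-5.051) [heading=300, draw]
  PD: pen down
  RT 90: heading 300 -> 210
  -- iteration 3/5 --
  FD 13.8: (18.851,-5.051) -> (6.9,-11.951) [heading=210, draw]
  PD: pen down
  RT 90: heading 210 -> 120
  -- iteration 4/5 --
  FD 13.8: (6.9,-11.951) -> (0,0) [heading=120, draw]
  PD: pen down
  RT 90: heading 120 -> 30
  -- iteration 5/5 --
  FD 13.8: (0,0) -> (11.951,6.9) [heading=30, draw]
  PD: pen down
  RT 90: heading 30 -> 300
]
RT 30: heading 300 -> 270
PU: pen up
FD 2.9: (11.951,6.9) -> (11.951,4) [heading=270, move]
Final: pos=(11.951,4), heading=270, 5 segment(s) drawn

Answer: 270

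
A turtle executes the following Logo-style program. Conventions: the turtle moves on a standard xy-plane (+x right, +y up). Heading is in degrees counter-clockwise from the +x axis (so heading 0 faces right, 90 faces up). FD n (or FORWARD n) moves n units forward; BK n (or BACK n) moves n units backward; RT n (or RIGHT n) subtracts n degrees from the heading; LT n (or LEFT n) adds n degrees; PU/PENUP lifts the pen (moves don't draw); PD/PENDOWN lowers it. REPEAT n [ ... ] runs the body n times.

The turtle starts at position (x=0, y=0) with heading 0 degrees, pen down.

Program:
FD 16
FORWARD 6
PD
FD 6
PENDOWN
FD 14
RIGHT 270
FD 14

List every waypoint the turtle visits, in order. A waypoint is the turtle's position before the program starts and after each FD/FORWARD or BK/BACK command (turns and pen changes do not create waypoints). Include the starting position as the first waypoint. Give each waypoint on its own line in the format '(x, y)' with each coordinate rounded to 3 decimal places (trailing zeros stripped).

Executing turtle program step by step:
Start: pos=(0,0), heading=0, pen down
FD 16: (0,0) -> (16,0) [heading=0, draw]
FD 6: (16,0) -> (22,0) [heading=0, draw]
PD: pen down
FD 6: (22,0) -> (28,0) [heading=0, draw]
PD: pen down
FD 14: (28,0) -> (42,0) [heading=0, draw]
RT 270: heading 0 -> 90
FD 14: (42,0) -> (42,14) [heading=90, draw]
Final: pos=(42,14), heading=90, 5 segment(s) drawn
Waypoints (6 total):
(0, 0)
(16, 0)
(22, 0)
(28, 0)
(42, 0)
(42, 14)

Answer: (0, 0)
(16, 0)
(22, 0)
(28, 0)
(42, 0)
(42, 14)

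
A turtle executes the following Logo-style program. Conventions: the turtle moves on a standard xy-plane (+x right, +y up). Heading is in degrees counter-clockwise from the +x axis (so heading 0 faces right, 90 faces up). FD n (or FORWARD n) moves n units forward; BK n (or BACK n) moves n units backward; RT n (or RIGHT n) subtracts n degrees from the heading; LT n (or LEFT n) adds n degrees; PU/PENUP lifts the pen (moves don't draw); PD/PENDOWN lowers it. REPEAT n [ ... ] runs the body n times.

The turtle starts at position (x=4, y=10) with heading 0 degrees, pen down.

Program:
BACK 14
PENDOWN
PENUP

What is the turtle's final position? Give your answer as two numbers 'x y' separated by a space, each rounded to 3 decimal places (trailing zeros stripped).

Answer: -10 10

Derivation:
Executing turtle program step by step:
Start: pos=(4,10), heading=0, pen down
BK 14: (4,10) -> (-10,10) [heading=0, draw]
PD: pen down
PU: pen up
Final: pos=(-10,10), heading=0, 1 segment(s) drawn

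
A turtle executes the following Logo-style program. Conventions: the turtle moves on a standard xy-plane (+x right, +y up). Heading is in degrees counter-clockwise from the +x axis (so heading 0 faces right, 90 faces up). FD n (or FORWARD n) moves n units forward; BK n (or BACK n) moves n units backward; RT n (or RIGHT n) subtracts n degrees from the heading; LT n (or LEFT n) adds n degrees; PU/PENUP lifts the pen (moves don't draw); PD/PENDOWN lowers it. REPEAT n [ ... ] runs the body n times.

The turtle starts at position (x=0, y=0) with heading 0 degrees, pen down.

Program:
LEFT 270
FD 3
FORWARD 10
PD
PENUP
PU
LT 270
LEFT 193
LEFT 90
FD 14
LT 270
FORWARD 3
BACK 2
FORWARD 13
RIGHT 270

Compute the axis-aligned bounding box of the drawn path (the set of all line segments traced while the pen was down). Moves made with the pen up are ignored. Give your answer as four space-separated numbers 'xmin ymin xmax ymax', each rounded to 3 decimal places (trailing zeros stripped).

Executing turtle program step by step:
Start: pos=(0,0), heading=0, pen down
LT 270: heading 0 -> 270
FD 3: (0,0) -> (0,-3) [heading=270, draw]
FD 10: (0,-3) -> (0,-13) [heading=270, draw]
PD: pen down
PU: pen up
PU: pen up
LT 270: heading 270 -> 180
LT 193: heading 180 -> 13
LT 90: heading 13 -> 103
FD 14: (0,-13) -> (-3.149,0.641) [heading=103, move]
LT 270: heading 103 -> 13
FD 3: (-3.149,0.641) -> (-0.226,1.316) [heading=13, move]
BK 2: (-0.226,1.316) -> (-2.175,0.866) [heading=13, move]
FD 13: (-2.175,0.866) -> (10.492,3.79) [heading=13, move]
RT 270: heading 13 -> 103
Final: pos=(10.492,3.79), heading=103, 2 segment(s) drawn

Segment endpoints: x in {0, 0, 0}, y in {-13, -3, 0}
xmin=0, ymin=-13, xmax=0, ymax=0

Answer: 0 -13 0 0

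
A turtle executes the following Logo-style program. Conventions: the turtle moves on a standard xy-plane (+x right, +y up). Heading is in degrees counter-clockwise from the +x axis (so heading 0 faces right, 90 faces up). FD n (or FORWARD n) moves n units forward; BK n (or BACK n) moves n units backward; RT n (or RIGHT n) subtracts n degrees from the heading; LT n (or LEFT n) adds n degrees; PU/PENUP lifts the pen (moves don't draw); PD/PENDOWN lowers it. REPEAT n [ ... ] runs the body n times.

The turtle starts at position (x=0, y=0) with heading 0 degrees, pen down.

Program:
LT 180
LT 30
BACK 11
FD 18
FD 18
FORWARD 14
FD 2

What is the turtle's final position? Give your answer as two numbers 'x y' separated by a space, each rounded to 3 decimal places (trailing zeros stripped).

Answer: -35.507 -20.5

Derivation:
Executing turtle program step by step:
Start: pos=(0,0), heading=0, pen down
LT 180: heading 0 -> 180
LT 30: heading 180 -> 210
BK 11: (0,0) -> (9.526,5.5) [heading=210, draw]
FD 18: (9.526,5.5) -> (-6.062,-3.5) [heading=210, draw]
FD 18: (-6.062,-3.5) -> (-21.651,-12.5) [heading=210, draw]
FD 14: (-21.651,-12.5) -> (-33.775,-19.5) [heading=210, draw]
FD 2: (-33.775,-19.5) -> (-35.507,-20.5) [heading=210, draw]
Final: pos=(-35.507,-20.5), heading=210, 5 segment(s) drawn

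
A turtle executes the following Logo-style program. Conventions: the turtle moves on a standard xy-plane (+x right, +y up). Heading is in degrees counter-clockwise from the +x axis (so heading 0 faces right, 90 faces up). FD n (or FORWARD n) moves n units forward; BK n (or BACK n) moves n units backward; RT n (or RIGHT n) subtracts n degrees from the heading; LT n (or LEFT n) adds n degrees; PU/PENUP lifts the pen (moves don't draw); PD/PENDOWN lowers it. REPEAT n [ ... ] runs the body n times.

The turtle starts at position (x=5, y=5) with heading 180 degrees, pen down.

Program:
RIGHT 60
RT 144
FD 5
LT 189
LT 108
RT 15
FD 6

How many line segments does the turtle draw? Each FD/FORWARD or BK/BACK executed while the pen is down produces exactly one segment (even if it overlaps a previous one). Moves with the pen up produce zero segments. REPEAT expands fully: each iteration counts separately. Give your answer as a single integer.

Answer: 2

Derivation:
Executing turtle program step by step:
Start: pos=(5,5), heading=180, pen down
RT 60: heading 180 -> 120
RT 144: heading 120 -> 336
FD 5: (5,5) -> (9.568,2.966) [heading=336, draw]
LT 189: heading 336 -> 165
LT 108: heading 165 -> 273
RT 15: heading 273 -> 258
FD 6: (9.568,2.966) -> (8.32,-2.903) [heading=258, draw]
Final: pos=(8.32,-2.903), heading=258, 2 segment(s) drawn
Segments drawn: 2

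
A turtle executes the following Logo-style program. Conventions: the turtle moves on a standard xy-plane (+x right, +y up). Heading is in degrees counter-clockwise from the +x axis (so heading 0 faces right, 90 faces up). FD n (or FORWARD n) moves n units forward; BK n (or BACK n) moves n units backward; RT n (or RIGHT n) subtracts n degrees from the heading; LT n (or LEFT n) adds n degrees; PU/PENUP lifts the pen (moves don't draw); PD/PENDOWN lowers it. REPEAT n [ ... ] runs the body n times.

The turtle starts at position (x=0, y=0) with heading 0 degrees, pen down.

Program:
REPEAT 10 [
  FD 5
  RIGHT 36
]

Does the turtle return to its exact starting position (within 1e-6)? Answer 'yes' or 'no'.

Answer: yes

Derivation:
Executing turtle program step by step:
Start: pos=(0,0), heading=0, pen down
REPEAT 10 [
  -- iteration 1/10 --
  FD 5: (0,0) -> (5,0) [heading=0, draw]
  RT 36: heading 0 -> 324
  -- iteration 2/10 --
  FD 5: (5,0) -> (9.045,-2.939) [heading=324, draw]
  RT 36: heading 324 -> 288
  -- iteration 3/10 --
  FD 5: (9.045,-2.939) -> (10.59,-7.694) [heading=288, draw]
  RT 36: heading 288 -> 252
  -- iteration 4/10 --
  FD 5: (10.59,-7.694) -> (9.045,-12.449) [heading=252, draw]
  RT 36: heading 252 -> 216
  -- iteration 5/10 --
  FD 5: (9.045,-12.449) -> (5,-15.388) [heading=216, draw]
  RT 36: heading 216 -> 180
  -- iteration 6/10 --
  FD 5: (5,-15.388) -> (0,-15.388) [heading=180, draw]
  RT 36: heading 180 -> 144
  -- iteration 7/10 --
  FD 5: (0,-15.388) -> (-4.045,-12.449) [heading=144, draw]
  RT 36: heading 144 -> 108
  -- iteration 8/10 --
  FD 5: (-4.045,-12.449) -> (-5.59,-7.694) [heading=108, draw]
  RT 36: heading 108 -> 72
  -- iteration 9/10 --
  FD 5: (-5.59,-7.694) -> (-4.045,-2.939) [heading=72, draw]
  RT 36: heading 72 -> 36
  -- iteration 10/10 --
  FD 5: (-4.045,-2.939) -> (0,0) [heading=36, draw]
  RT 36: heading 36 -> 0
]
Final: pos=(0,0), heading=0, 10 segment(s) drawn

Start position: (0, 0)
Final position: (0, 0)
Distance = 0; < 1e-6 -> CLOSED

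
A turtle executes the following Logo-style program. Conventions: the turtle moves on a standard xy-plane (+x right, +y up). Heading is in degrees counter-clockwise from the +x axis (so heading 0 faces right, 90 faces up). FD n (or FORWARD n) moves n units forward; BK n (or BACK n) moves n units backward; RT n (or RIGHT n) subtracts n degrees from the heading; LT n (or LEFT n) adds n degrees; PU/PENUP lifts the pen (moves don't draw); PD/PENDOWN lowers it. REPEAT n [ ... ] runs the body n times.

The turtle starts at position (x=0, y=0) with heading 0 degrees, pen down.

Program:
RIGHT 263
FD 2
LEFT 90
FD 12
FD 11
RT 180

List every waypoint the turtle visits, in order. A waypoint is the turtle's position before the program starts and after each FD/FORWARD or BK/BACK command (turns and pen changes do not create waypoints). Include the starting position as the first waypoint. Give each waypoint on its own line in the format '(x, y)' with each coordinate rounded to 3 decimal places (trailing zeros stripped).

Executing turtle program step by step:
Start: pos=(0,0), heading=0, pen down
RT 263: heading 0 -> 97
FD 2: (0,0) -> (-0.244,1.985) [heading=97, draw]
LT 90: heading 97 -> 187
FD 12: (-0.244,1.985) -> (-12.154,0.523) [heading=187, draw]
FD 11: (-12.154,0.523) -> (-23.072,-0.818) [heading=187, draw]
RT 180: heading 187 -> 7
Final: pos=(-23.072,-0.818), heading=7, 3 segment(s) drawn
Waypoints (4 total):
(0, 0)
(-0.244, 1.985)
(-12.154, 0.523)
(-23.072, -0.818)

Answer: (0, 0)
(-0.244, 1.985)
(-12.154, 0.523)
(-23.072, -0.818)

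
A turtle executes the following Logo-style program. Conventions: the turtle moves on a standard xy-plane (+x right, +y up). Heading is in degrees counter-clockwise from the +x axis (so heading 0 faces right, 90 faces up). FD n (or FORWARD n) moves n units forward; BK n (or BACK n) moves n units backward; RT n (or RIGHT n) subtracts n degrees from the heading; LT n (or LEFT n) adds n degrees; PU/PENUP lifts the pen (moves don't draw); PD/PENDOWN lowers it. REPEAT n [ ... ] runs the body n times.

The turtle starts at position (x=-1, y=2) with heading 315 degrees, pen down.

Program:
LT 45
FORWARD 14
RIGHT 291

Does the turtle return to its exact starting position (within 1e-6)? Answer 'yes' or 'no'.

Answer: no

Derivation:
Executing turtle program step by step:
Start: pos=(-1,2), heading=315, pen down
LT 45: heading 315 -> 0
FD 14: (-1,2) -> (13,2) [heading=0, draw]
RT 291: heading 0 -> 69
Final: pos=(13,2), heading=69, 1 segment(s) drawn

Start position: (-1, 2)
Final position: (13, 2)
Distance = 14; >= 1e-6 -> NOT closed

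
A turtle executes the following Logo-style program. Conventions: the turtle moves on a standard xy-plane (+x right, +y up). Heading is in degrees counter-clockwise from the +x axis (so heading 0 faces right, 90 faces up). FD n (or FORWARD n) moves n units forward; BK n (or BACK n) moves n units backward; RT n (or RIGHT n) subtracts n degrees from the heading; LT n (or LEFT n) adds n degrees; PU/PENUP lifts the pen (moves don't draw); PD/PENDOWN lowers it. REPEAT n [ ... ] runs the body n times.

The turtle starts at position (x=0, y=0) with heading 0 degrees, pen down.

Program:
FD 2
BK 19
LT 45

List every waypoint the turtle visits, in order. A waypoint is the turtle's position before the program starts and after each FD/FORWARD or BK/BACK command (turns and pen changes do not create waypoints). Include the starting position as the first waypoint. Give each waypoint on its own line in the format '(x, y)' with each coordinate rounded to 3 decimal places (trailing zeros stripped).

Answer: (0, 0)
(2, 0)
(-17, 0)

Derivation:
Executing turtle program step by step:
Start: pos=(0,0), heading=0, pen down
FD 2: (0,0) -> (2,0) [heading=0, draw]
BK 19: (2,0) -> (-17,0) [heading=0, draw]
LT 45: heading 0 -> 45
Final: pos=(-17,0), heading=45, 2 segment(s) drawn
Waypoints (3 total):
(0, 0)
(2, 0)
(-17, 0)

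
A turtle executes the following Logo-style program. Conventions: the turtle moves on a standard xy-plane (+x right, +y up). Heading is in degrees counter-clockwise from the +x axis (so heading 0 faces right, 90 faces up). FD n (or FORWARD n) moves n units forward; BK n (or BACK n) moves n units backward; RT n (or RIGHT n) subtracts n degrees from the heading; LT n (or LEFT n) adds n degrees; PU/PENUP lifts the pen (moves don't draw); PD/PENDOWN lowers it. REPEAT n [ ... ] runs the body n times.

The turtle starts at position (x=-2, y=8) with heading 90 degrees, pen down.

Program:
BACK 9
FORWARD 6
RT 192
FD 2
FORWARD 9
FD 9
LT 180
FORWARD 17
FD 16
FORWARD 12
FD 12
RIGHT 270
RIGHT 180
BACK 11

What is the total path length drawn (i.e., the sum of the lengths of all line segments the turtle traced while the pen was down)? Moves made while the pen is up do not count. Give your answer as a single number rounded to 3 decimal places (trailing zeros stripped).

Executing turtle program step by step:
Start: pos=(-2,8), heading=90, pen down
BK 9: (-2,8) -> (-2,-1) [heading=90, draw]
FD 6: (-2,-1) -> (-2,5) [heading=90, draw]
RT 192: heading 90 -> 258
FD 2: (-2,5) -> (-2.416,3.044) [heading=258, draw]
FD 9: (-2.416,3.044) -> (-4.287,-5.76) [heading=258, draw]
FD 9: (-4.287,-5.76) -> (-6.158,-14.563) [heading=258, draw]
LT 180: heading 258 -> 78
FD 17: (-6.158,-14.563) -> (-2.624,2.066) [heading=78, draw]
FD 16: (-2.624,2.066) -> (0.703,17.716) [heading=78, draw]
FD 12: (0.703,17.716) -> (3.198,29.454) [heading=78, draw]
FD 12: (3.198,29.454) -> (5.693,41.191) [heading=78, draw]
RT 270: heading 78 -> 168
RT 180: heading 168 -> 348
BK 11: (5.693,41.191) -> (-5.067,43.478) [heading=348, draw]
Final: pos=(-5.067,43.478), heading=348, 10 segment(s) drawn

Segment lengths:
  seg 1: (-2,8) -> (-2,-1), length = 9
  seg 2: (-2,-1) -> (-2,5), length = 6
  seg 3: (-2,5) -> (-2.416,3.044), length = 2
  seg 4: (-2.416,3.044) -> (-4.287,-5.76), length = 9
  seg 5: (-4.287,-5.76) -> (-6.158,-14.563), length = 9
  seg 6: (-6.158,-14.563) -> (-2.624,2.066), length = 17
  seg 7: (-2.624,2.066) -> (0.703,17.716), length = 16
  seg 8: (0.703,17.716) -> (3.198,29.454), length = 12
  seg 9: (3.198,29.454) -> (5.693,41.191), length = 12
  seg 10: (5.693,41.191) -> (-5.067,43.478), length = 11
Total = 103

Answer: 103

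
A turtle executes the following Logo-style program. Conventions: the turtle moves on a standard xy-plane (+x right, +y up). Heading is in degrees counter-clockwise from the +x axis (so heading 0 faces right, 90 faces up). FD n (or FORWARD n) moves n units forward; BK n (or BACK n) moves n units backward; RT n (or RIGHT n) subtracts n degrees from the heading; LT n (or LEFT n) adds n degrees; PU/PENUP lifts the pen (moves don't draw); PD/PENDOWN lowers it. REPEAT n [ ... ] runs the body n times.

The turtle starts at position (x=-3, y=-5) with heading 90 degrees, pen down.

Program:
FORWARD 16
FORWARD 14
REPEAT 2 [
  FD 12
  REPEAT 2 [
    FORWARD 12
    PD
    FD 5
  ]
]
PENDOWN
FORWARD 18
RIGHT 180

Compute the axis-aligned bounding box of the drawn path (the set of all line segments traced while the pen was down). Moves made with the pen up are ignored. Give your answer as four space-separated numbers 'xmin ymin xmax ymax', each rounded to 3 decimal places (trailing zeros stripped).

Answer: -3 -5 -3 135

Derivation:
Executing turtle program step by step:
Start: pos=(-3,-5), heading=90, pen down
FD 16: (-3,-5) -> (-3,11) [heading=90, draw]
FD 14: (-3,11) -> (-3,25) [heading=90, draw]
REPEAT 2 [
  -- iteration 1/2 --
  FD 12: (-3,25) -> (-3,37) [heading=90, draw]
  REPEAT 2 [
    -- iteration 1/2 --
    FD 12: (-3,37) -> (-3,49) [heading=90, draw]
    PD: pen down
    FD 5: (-3,49) -> (-3,54) [heading=90, draw]
    -- iteration 2/2 --
    FD 12: (-3,54) -> (-3,66) [heading=90, draw]
    PD: pen down
    FD 5: (-3,66) -> (-3,71) [heading=90, draw]
  ]
  -- iteration 2/2 --
  FD 12: (-3,71) -> (-3,83) [heading=90, draw]
  REPEAT 2 [
    -- iteration 1/2 --
    FD 12: (-3,83) -> (-3,95) [heading=90, draw]
    PD: pen down
    FD 5: (-3,95) -> (-3,100) [heading=90, draw]
    -- iteration 2/2 --
    FD 12: (-3,100) -> (-3,112) [heading=90, draw]
    PD: pen down
    FD 5: (-3,112) -> (-3,117) [heading=90, draw]
  ]
]
PD: pen down
FD 18: (-3,117) -> (-3,135) [heading=90, draw]
RT 180: heading 90 -> 270
Final: pos=(-3,135), heading=270, 13 segment(s) drawn

Segment endpoints: x in {-3, -3, -3, -3, -3, -3, -3, -3, -3, -3, -3, -3, -3, -3}, y in {-5, 11, 25, 37, 49, 54, 66, 71, 83, 95, 100, 112, 117, 135}
xmin=-3, ymin=-5, xmax=-3, ymax=135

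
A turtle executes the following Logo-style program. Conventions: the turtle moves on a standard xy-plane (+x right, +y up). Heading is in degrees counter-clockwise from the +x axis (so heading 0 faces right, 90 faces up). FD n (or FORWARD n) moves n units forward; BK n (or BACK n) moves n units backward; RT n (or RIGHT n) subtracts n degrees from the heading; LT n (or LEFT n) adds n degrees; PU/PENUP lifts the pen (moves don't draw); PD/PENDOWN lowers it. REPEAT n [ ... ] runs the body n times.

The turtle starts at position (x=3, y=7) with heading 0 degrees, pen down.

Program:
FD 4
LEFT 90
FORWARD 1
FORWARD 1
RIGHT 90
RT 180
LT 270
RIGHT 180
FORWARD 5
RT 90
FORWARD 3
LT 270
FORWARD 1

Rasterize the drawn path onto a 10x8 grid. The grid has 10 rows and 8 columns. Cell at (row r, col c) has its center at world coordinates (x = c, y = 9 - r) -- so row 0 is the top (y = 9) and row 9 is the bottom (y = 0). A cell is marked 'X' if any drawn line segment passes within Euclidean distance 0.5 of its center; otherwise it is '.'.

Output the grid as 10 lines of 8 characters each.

Segment 0: (3,7) -> (7,7)
Segment 1: (7,7) -> (7,8)
Segment 2: (7,8) -> (7,9)
Segment 3: (7,9) -> (7,4)
Segment 4: (7,4) -> (4,4)
Segment 5: (4,4) -> (4,5)

Answer: .......X
.......X
...XXXXX
.......X
....X..X
....XXXX
........
........
........
........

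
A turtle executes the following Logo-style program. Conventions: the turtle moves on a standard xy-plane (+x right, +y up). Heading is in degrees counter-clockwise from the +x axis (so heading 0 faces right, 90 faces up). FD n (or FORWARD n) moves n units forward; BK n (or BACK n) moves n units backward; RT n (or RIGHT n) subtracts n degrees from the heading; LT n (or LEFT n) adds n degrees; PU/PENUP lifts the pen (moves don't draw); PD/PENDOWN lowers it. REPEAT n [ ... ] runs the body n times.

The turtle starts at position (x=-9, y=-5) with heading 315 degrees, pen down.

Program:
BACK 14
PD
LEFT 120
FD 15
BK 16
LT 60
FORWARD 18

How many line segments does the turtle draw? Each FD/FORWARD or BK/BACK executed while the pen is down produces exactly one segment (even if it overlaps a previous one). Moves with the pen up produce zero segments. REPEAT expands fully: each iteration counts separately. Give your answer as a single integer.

Answer: 4

Derivation:
Executing turtle program step by step:
Start: pos=(-9,-5), heading=315, pen down
BK 14: (-9,-5) -> (-18.899,4.899) [heading=315, draw]
PD: pen down
LT 120: heading 315 -> 75
FD 15: (-18.899,4.899) -> (-15.017,19.388) [heading=75, draw]
BK 16: (-15.017,19.388) -> (-19.158,3.934) [heading=75, draw]
LT 60: heading 75 -> 135
FD 18: (-19.158,3.934) -> (-31.886,16.661) [heading=135, draw]
Final: pos=(-31.886,16.661), heading=135, 4 segment(s) drawn
Segments drawn: 4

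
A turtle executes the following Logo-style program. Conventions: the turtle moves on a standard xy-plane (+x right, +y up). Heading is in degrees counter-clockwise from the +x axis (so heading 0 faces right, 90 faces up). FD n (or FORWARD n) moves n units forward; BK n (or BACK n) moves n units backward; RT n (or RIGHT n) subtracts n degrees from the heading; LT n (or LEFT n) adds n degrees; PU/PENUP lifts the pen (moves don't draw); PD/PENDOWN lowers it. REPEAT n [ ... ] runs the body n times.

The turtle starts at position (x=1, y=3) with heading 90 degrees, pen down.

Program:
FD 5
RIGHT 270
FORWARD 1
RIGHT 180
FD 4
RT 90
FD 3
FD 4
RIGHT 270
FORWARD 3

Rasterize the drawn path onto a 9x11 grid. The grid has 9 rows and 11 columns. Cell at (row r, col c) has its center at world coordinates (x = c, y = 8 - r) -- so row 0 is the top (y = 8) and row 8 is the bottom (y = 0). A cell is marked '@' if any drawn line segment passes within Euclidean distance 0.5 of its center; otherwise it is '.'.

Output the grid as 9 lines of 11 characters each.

Answer: @@@@@......
.@..@......
.@..@......
.@..@......
.@..@......
.@..@......
....@......
....@@@@...
...........

Derivation:
Segment 0: (1,3) -> (1,8)
Segment 1: (1,8) -> (0,8)
Segment 2: (0,8) -> (4,8)
Segment 3: (4,8) -> (4,5)
Segment 4: (4,5) -> (4,1)
Segment 5: (4,1) -> (7,1)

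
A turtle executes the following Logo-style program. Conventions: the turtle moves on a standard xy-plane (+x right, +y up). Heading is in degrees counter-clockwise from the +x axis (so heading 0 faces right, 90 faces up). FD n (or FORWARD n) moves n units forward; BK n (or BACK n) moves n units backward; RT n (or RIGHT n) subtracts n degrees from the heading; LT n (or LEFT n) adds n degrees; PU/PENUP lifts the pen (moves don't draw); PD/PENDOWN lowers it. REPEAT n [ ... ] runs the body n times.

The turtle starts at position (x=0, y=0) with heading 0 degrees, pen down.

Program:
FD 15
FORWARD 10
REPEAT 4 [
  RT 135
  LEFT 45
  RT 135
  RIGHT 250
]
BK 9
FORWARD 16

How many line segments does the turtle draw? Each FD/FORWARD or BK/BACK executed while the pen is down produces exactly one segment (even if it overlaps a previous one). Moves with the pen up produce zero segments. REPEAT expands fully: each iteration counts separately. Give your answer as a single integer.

Executing turtle program step by step:
Start: pos=(0,0), heading=0, pen down
FD 15: (0,0) -> (15,0) [heading=0, draw]
FD 10: (15,0) -> (25,0) [heading=0, draw]
REPEAT 4 [
  -- iteration 1/4 --
  RT 135: heading 0 -> 225
  LT 45: heading 225 -> 270
  RT 135: heading 270 -> 135
  RT 250: heading 135 -> 245
  -- iteration 2/4 --
  RT 135: heading 245 -> 110
  LT 45: heading 110 -> 155
  RT 135: heading 155 -> 20
  RT 250: heading 20 -> 130
  -- iteration 3/4 --
  RT 135: heading 130 -> 355
  LT 45: heading 355 -> 40
  RT 135: heading 40 -> 265
  RT 250: heading 265 -> 15
  -- iteration 4/4 --
  RT 135: heading 15 -> 240
  LT 45: heading 240 -> 285
  RT 135: heading 285 -> 150
  RT 250: heading 150 -> 260
]
BK 9: (25,0) -> (26.563,8.863) [heading=260, draw]
FD 16: (26.563,8.863) -> (23.784,-6.894) [heading=260, draw]
Final: pos=(23.784,-6.894), heading=260, 4 segment(s) drawn
Segments drawn: 4

Answer: 4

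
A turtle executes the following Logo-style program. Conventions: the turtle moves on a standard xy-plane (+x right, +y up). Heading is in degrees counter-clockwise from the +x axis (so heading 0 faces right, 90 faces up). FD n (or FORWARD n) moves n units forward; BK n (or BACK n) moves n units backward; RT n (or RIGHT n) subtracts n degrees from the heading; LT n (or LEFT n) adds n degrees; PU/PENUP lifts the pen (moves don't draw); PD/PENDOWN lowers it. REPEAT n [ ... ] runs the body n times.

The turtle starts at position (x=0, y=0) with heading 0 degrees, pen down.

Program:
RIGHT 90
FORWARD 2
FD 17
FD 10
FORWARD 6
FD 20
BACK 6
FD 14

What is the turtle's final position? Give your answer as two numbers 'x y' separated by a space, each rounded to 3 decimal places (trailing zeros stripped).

Executing turtle program step by step:
Start: pos=(0,0), heading=0, pen down
RT 90: heading 0 -> 270
FD 2: (0,0) -> (0,-2) [heading=270, draw]
FD 17: (0,-2) -> (0,-19) [heading=270, draw]
FD 10: (0,-19) -> (0,-29) [heading=270, draw]
FD 6: (0,-29) -> (0,-35) [heading=270, draw]
FD 20: (0,-35) -> (0,-55) [heading=270, draw]
BK 6: (0,-55) -> (0,-49) [heading=270, draw]
FD 14: (0,-49) -> (0,-63) [heading=270, draw]
Final: pos=(0,-63), heading=270, 7 segment(s) drawn

Answer: 0 -63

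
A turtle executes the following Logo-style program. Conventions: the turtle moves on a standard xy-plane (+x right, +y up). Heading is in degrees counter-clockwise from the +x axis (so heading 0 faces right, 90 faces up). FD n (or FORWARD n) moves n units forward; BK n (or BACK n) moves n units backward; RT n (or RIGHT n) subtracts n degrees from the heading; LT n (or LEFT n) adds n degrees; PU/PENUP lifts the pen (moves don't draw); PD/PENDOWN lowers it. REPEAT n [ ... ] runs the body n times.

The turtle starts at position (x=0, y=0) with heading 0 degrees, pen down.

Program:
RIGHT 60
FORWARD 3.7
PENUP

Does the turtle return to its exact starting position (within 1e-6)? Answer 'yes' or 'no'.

Executing turtle program step by step:
Start: pos=(0,0), heading=0, pen down
RT 60: heading 0 -> 300
FD 3.7: (0,0) -> (1.85,-3.204) [heading=300, draw]
PU: pen up
Final: pos=(1.85,-3.204), heading=300, 1 segment(s) drawn

Start position: (0, 0)
Final position: (1.85, -3.204)
Distance = 3.7; >= 1e-6 -> NOT closed

Answer: no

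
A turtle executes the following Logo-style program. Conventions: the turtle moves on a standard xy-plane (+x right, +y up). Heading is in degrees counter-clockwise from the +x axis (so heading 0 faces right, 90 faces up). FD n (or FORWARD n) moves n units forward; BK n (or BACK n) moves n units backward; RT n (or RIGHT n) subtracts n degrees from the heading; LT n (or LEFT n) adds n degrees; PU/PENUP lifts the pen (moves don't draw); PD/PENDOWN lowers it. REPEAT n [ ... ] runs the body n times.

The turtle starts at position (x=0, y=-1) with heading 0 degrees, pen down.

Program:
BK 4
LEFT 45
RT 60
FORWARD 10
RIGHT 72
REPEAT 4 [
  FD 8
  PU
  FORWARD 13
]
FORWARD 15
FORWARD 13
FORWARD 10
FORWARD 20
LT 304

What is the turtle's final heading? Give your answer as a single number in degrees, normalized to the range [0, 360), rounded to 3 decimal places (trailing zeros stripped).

Executing turtle program step by step:
Start: pos=(0,-1), heading=0, pen down
BK 4: (0,-1) -> (-4,-1) [heading=0, draw]
LT 45: heading 0 -> 45
RT 60: heading 45 -> 345
FD 10: (-4,-1) -> (5.659,-3.588) [heading=345, draw]
RT 72: heading 345 -> 273
REPEAT 4 [
  -- iteration 1/4 --
  FD 8: (5.659,-3.588) -> (6.078,-11.577) [heading=273, draw]
  PU: pen up
  FD 13: (6.078,-11.577) -> (6.758,-24.559) [heading=273, move]
  -- iteration 2/4 --
  FD 8: (6.758,-24.559) -> (7.177,-32.548) [heading=273, move]
  PU: pen up
  FD 13: (7.177,-32.548) -> (7.857,-45.531) [heading=273, move]
  -- iteration 3/4 --
  FD 8: (7.857,-45.531) -> (8.276,-53.52) [heading=273, move]
  PU: pen up
  FD 13: (8.276,-53.52) -> (8.956,-66.502) [heading=273, move]
  -- iteration 4/4 --
  FD 8: (8.956,-66.502) -> (9.375,-74.491) [heading=273, move]
  PU: pen up
  FD 13: (9.375,-74.491) -> (10.055,-87.473) [heading=273, move]
]
FD 15: (10.055,-87.473) -> (10.841,-102.453) [heading=273, move]
FD 13: (10.841,-102.453) -> (11.521,-115.435) [heading=273, move]
FD 10: (11.521,-115.435) -> (12.044,-125.421) [heading=273, move]
FD 20: (12.044,-125.421) -> (13.091,-145.394) [heading=273, move]
LT 304: heading 273 -> 217
Final: pos=(13.091,-145.394), heading=217, 3 segment(s) drawn

Answer: 217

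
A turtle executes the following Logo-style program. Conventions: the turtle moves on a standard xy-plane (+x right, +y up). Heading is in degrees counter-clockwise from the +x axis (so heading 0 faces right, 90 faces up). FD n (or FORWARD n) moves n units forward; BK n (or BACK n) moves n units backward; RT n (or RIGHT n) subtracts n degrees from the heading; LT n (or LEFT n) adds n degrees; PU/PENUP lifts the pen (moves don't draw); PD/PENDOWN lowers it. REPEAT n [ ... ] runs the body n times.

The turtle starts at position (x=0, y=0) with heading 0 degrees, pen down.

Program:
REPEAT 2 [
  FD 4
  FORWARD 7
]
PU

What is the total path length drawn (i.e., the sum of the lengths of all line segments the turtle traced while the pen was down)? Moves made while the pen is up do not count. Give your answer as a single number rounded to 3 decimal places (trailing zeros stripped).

Executing turtle program step by step:
Start: pos=(0,0), heading=0, pen down
REPEAT 2 [
  -- iteration 1/2 --
  FD 4: (0,0) -> (4,0) [heading=0, draw]
  FD 7: (4,0) -> (11,0) [heading=0, draw]
  -- iteration 2/2 --
  FD 4: (11,0) -> (15,0) [heading=0, draw]
  FD 7: (15,0) -> (22,0) [heading=0, draw]
]
PU: pen up
Final: pos=(22,0), heading=0, 4 segment(s) drawn

Segment lengths:
  seg 1: (0,0) -> (4,0), length = 4
  seg 2: (4,0) -> (11,0), length = 7
  seg 3: (11,0) -> (15,0), length = 4
  seg 4: (15,0) -> (22,0), length = 7
Total = 22

Answer: 22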